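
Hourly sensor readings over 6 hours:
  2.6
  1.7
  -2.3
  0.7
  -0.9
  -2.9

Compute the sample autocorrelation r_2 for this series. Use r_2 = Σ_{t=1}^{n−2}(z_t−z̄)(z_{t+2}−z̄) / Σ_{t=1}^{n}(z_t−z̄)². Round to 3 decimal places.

-0.209

Mean z̄ = (2.6 + 1.7 − 2.3 + 0.7 − 0.9 − 2.9)/6 = -0.1833
Σ(z_t−z̄)(z_{t+2}−z̄) = (-5.8914) + (1.6636) + (1.5169) + (-2.3997) = -5.1106
Denominator Σ(z_t−z̄)² = 24.4483
r_2 = -5.1106 / 24.4483 = -0.209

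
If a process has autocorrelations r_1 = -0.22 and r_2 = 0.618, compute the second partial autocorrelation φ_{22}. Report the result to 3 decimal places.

φ_{22} = (r_2 − r_1²) / (1 − r_1²)
r_1² = (-0.22)² = 0.0484
Numerator = 0.618 − 0.0484 = 0.5696; denominator = 1 − 0.0484 = 0.9516
φ_{22} = 0.5696 / 0.9516 = 0.599

0.599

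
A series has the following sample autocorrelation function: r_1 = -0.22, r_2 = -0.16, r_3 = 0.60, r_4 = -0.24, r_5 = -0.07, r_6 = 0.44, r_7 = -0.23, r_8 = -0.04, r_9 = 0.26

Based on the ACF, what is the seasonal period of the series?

The largest autocorrelation is r_3 = 0.60, with weaker echoes at lags 6 (0.44) and 9 (0.26); the remaining lags stay at or below -0.04.
The dominant spike at lag 3 indicates a seasonal period of 3.

3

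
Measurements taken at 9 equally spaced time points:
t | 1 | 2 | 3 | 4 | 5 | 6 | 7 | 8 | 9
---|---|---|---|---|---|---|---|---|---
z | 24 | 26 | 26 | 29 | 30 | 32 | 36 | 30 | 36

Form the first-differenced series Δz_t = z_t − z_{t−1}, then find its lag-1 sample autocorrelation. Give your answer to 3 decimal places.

-0.628

First differences Δz: 2, 0, 3, 1, 2, 4, -6, 6
Mean of differences = 1.5000
Numerator Σ(Δz_t−Δz̄)(Δz_{t+1}−Δz̄) = -55.2500
Denominator Σ(Δz_t−Δz̄)² = 88.0000
r_1(Δz) = -55.2500 / 88.0000 = -0.628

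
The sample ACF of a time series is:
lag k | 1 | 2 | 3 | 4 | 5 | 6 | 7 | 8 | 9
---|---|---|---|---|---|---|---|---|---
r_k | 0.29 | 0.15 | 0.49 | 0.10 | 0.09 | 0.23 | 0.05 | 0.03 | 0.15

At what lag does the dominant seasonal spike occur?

3

The largest autocorrelation is r_3 = 0.49; the remaining lags stay at or below 0.29. The elevated value at lag 1 (0.29), dropping to 0.15 at lag 2, reflects decaying short-term dependence rather than seasonality.
The dominant spike at lag 3 indicates a seasonal period of 3.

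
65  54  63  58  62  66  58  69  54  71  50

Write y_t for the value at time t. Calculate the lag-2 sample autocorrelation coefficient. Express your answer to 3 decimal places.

0.517

Mean ȳ = (65 + 54 + 63 + 58 + 62 + 66 + 58 + 69 + 54 + 71 + 50)/11 = 60.9091
Numerator Σ_{t=1}^{9}(y_t−ȳ)(y_{t+2}−ȳ) = 231.2562
Denominator Σ(y_t−ȳ)² = 446.9091
r_2 = 231.2562 / 446.9091 = 0.517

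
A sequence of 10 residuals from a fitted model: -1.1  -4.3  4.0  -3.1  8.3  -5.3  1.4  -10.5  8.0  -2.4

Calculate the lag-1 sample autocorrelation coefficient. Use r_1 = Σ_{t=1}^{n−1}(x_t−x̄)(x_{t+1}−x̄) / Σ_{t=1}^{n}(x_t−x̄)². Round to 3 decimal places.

-0.687

Mean x̄ = (-1.1 − 4.3 + 4.0 − 3.1 + 8.3 − 5.3 + 1.4 − 10.5 + 8.0 − 2.4)/10 = -0.5000
Numerator Σ_{t=1}^{9}(x_t−x̄)(x_{t+1}−x̄) = -220.9100
Denominator Σ(x_t−x̄)² = 321.7600
r_1 = -220.9100 / 321.7600 = -0.687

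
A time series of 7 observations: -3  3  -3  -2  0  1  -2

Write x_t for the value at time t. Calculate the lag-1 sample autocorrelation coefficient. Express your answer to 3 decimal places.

Mean x̄ = (-3 + 3 − 3 − 2 + 0 + 1 − 2)/7 = -0.8571
Σ(x_t−x̄)(x_{t+1}−x̄) = (-8.2653) + (-8.2653) + (2.4490) + (-0.9796) + (1.5918) + (-2.1224) = -15.5918
Denominator Σ(x_t−x̄)² = 30.8571
r_1 = -15.5918 / 30.8571 = -0.505

-0.505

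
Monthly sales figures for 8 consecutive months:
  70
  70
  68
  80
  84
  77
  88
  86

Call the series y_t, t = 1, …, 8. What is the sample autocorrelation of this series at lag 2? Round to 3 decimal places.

0.124

Mean ȳ = (70 + 70 + 68 + 80 + 84 + 77 + 88 + 86)/8 = 77.8750
Σ(y_t−ȳ)(y_{t+2}−ȳ) = (77.7656) + (-16.7344) + (-60.4844) + (-1.8594) + (62.0156) + (-7.1094) = 53.5938
Denominator Σ(y_t−ȳ)² = 432.8750
r_2 = 53.5938 / 432.8750 = 0.124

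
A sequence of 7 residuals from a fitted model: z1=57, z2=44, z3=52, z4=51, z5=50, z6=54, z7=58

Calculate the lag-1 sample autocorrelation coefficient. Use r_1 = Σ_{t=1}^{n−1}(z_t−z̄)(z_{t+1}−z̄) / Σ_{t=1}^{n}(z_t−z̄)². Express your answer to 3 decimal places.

-0.206

Mean z̄ = (57 + 44 + 52 + 51 + 50 + 54 + 58)/7 = 52.2857
Deviations from mean: 4.7143, -8.2857, -0.2857, -1.2857, -2.2857, 1.7143, 5.7143
Numerator Σ_{t=1}^{6}(z_t−z̄)(z_{t+1}−z̄) = -27.5102
Denominator Σ(z_t−z̄)² = 133.4286
r_1 = -27.5102 / 133.4286 = -0.206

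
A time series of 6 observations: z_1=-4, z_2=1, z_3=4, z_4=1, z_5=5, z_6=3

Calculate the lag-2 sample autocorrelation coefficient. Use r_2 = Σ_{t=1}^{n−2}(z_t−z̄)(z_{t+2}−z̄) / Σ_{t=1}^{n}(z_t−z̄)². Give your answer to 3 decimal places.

-0.115

Mean z̄ = (-4 + 1 + 4 + 1 + 5 + 3)/6 = 1.6667
Deviations from mean: -5.6667, -0.6667, 2.3333, -0.6667, 3.3333, 1.3333
Σ(z_t−z̄)(z_{t+2}−z̄) = (-13.2222) + (0.4444) + (7.7778) + (-0.8889) = -5.8889
Denominator Σ(z_t−z̄)² = 51.3333
r_2 = -5.8889 / 51.3333 = -0.115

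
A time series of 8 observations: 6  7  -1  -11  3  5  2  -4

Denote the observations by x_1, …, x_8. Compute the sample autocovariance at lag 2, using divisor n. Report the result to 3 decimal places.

Mean x̄ = (6 + 7 − 1 − 11 + 3 + 5 + 2 − 4)/8 = 0.8750
Σ_{t=1}^{6}(x_t−x̄)(x_{t+2}−x̄) = -153.0313
γ_2 = -153.0313 / 8 = -19.129

-19.129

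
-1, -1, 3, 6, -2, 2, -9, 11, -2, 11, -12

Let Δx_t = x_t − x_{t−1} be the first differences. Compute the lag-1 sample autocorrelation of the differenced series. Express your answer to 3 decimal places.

First differences Δx: 0, 4, 3, -8, 4, -11, 20, -13, 13, -23
Mean of differences = -1.1000
Numerator Σ(Δx_t−Δx̄)(Δx_{t+1}−Δx̄) = -1024.0100
Denominator Σ(Δx_t−Δx̄)² = 1480.9000
r_1(Δx) = -1024.0100 / 1480.9000 = -0.691

-0.691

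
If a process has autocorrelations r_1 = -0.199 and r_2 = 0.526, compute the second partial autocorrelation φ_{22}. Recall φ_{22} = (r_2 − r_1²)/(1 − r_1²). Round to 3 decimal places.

φ_{22} = (r_2 − r_1²) / (1 − r_1²)
r_1² = (-0.199)² = 0.039601
Numerator = 0.526 − 0.0396 = 0.4864; denominator = 1 − 0.0396 = 0.9604
φ_{22} = 0.4864 / 0.9604 = 0.506

0.506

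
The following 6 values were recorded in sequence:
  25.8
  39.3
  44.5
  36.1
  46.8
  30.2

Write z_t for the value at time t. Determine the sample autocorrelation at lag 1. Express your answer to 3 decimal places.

Mean z̄ = (25.8 + 39.3 + 44.5 + 36.1 + 46.8 + 30.2)/6 = 37.1167
Deviations from mean: -11.3167, 2.1833, 7.3833, -1.0167, 9.6833, -6.9167
Numerator Σ_{t=1}^{5}(z_t−z̄)(z_{t+1}−z̄) = -92.9153
Denominator Σ(z_t−z̄)² = 329.9883
r_1 = -92.9153 / 329.9883 = -0.282

-0.282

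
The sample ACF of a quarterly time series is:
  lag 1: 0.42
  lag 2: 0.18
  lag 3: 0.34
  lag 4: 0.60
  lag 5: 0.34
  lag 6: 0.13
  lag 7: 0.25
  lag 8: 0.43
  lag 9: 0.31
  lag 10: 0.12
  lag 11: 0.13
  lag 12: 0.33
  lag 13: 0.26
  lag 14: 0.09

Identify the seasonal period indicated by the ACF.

4

The largest autocorrelation is r_4 = 0.60, with a weaker echo at lag 8 (0.43); the remaining lags stay at or below 0.42. The elevated value at lag 1 (0.42), dropping to 0.18 at lag 2, reflects decaying short-term dependence rather than seasonality.
The dominant spike at lag 4 indicates a seasonal period of 4.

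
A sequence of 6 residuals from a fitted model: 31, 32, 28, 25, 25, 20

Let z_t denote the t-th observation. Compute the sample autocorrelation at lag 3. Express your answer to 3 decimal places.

Mean z̄ = (31 + 32 + 28 + 25 + 25 + 20)/6 = 26.8333
Numerator Σ_{t=1}^{3}(z_t−z̄)(z_{t+3}−z̄) = -25.0833
Denominator Σ(z_t−z̄)² = 98.8333
r_3 = -25.0833 / 98.8333 = -0.254

-0.254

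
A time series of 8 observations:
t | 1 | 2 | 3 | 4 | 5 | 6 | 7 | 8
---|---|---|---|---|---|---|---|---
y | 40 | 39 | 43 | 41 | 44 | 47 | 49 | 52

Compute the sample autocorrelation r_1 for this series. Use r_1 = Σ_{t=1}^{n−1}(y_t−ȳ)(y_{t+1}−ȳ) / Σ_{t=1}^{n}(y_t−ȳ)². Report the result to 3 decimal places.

0.563

Mean ȳ = (40 + 39 + 43 + 41 + 44 + 47 + 49 + 52)/8 = 44.3750
Deviations from mean: -4.3750, -5.3750, -1.3750, -3.3750, -0.3750, 2.6250, 4.6250, 7.6250
Σ(y_t−ȳ)(y_{t+1}−ȳ) = (23.5156) + (7.3906) + (4.6406) + (1.2656) + (-0.9844) + (12.1406) + (35.2656) = 83.2344
Denominator Σ(y_t−ȳ)² = 147.8750
r_1 = 83.2344 / 147.8750 = 0.563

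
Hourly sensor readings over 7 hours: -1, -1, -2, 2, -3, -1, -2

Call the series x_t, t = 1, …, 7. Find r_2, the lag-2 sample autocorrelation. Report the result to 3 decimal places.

Mean x̄ = (-1 − 1 − 2 + 2 − 3 − 1 − 2)/7 = -1.1429
Deviations from mean: 0.1429, 0.1429, -0.8571, 3.1429, -1.8571, 0.1429, -0.8571
Σ(x_t−x̄)(x_{t+2}−x̄) = (-0.1224) + (0.4490) + (1.5918) + (0.4490) + (1.5918) = 3.9592
Denominator Σ(x_t−x̄)² = 14.8571
r_2 = 3.9592 / 14.8571 = 0.266

0.266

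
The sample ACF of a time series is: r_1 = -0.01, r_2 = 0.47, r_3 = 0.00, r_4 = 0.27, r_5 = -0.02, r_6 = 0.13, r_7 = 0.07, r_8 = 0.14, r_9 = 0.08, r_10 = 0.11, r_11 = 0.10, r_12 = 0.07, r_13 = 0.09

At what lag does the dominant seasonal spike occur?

The largest autocorrelation is r_2 = 0.47, with a weaker echo at lag 4 (0.27); the remaining lags stay at or below 0.14.
The dominant spike at lag 2 indicates a seasonal period of 2.

2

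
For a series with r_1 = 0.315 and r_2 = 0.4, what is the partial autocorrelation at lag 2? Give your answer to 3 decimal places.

0.334

φ_{22} = (r_2 − r_1²) / (1 − r_1²)
r_1² = (0.315)² = 0.099225
Numerator = 0.4 − 0.0992 = 0.3008; denominator = 1 − 0.0992 = 0.9008
φ_{22} = 0.3008 / 0.9008 = 0.334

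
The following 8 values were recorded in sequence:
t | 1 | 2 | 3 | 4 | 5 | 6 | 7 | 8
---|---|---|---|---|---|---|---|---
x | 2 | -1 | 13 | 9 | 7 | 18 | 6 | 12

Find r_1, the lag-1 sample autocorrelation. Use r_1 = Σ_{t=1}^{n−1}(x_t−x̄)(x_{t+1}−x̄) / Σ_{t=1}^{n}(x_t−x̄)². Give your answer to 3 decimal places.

Mean x̄ = (2 − 1 + 13 + 9 + 7 + 18 + 6 + 12)/8 = 8.2500
Deviations from mean: -6.2500, -9.2500, 4.7500, 0.7500, -1.2500, 9.7500, -2.2500, 3.7500
Numerator Σ_{t=1}^{7}(x_t−x̄)(x_{t+1}−x̄) = -26.0625
Denominator Σ(x_t−x̄)² = 263.5000
r_1 = -26.0625 / 263.5000 = -0.099

-0.099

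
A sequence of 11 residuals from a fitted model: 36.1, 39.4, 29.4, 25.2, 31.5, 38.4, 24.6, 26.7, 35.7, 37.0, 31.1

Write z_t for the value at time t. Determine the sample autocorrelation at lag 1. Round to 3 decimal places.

Mean z̄ = (36.1 + 39.4 + 29.4 + 25.2 + 31.5 + 38.4 + 24.6 + 26.7 + 35.7 + 37.0 + 31.1)/11 = 32.2818
Numerator Σ_{t=1}^{10}(z_t−z̄)(z_{t+1}−z̄) = 15.1788
Denominator Σ(z_t−z̄)² = 287.2564
r_1 = 15.1788 / 287.2564 = 0.053

0.053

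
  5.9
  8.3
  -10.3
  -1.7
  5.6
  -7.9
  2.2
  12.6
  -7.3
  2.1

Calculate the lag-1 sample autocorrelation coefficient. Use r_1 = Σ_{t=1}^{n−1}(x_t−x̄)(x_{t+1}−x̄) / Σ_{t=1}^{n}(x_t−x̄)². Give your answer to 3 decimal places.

Mean x̄ = (5.9 + 8.3 − 10.3 − 1.7 + 5.6 − 7.9 + 2.2 + 12.6 − 7.3 + 2.1)/10 = 0.9500
Numerator Σ_{t=1}^{9}(x_t−x̄)(x_{t+1}−x̄) = -172.0675
Denominator Σ(x_t−x̄)² = 518.7250
r_1 = -172.0675 / 518.7250 = -0.332

-0.332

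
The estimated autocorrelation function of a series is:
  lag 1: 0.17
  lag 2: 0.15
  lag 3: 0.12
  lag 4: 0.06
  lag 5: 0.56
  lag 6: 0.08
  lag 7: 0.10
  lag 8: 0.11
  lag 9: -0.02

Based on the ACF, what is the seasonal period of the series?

The largest autocorrelation is r_5 = 0.56; the remaining lags stay at or below 0.17.
The dominant spike at lag 5 indicates a seasonal period of 5.

5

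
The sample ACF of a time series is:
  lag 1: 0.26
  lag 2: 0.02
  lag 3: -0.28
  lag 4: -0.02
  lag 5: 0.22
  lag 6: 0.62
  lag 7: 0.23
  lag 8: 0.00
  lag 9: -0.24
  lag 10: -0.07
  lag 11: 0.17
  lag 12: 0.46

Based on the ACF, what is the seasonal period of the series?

6

The largest autocorrelation is r_6 = 0.62, with a weaker echo at lag 12 (0.46); the remaining lags stay at or below 0.26. The elevated value at lag 1 (0.26), dropping to 0.02 at lag 2, reflects decaying short-term dependence rather than seasonality.
The dominant spike at lag 6 indicates a seasonal period of 6.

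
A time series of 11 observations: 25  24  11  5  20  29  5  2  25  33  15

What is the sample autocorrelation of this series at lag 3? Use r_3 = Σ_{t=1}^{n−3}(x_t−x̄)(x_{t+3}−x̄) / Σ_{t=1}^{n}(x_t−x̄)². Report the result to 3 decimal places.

-0.088

Mean x̄ = (25 + 24 + 11 + 5 + 20 + 29 + 5 + 2 + 25 + 33 + 15)/11 = 17.6364
Numerator Σ_{t=1}^{8}(x_t−x̄)(x_{t+3}−x̄) = -99.9421
Denominator Σ(x_t−x̄)² = 1134.5455
r_3 = -99.9421 / 1134.5455 = -0.088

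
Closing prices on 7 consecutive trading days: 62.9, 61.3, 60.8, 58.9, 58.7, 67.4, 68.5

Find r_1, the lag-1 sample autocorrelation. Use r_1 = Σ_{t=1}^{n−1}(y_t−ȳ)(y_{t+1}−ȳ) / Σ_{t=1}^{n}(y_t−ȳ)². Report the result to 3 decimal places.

Mean ȳ = (62.9 + 61.3 + 60.8 + 58.9 + 58.7 + 67.4 + 68.5)/7 = 62.6429
Numerator Σ_{t=1}^{6}(y_t−ȳ)(y_{t+1}−ȳ) = 32.8910
Denominator Σ(y_t−ȳ)² = 91.7571
r_1 = 32.8910 / 91.7571 = 0.358

0.358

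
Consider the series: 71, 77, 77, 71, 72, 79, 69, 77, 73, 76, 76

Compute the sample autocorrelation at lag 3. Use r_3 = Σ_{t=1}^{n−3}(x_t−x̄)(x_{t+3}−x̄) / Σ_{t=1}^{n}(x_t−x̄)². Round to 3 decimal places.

Mean x̄ = (71 + 77 + 77 + 71 + 72 + 79 + 69 + 77 + 73 + 76 + 76)/11 = 74.3636
Numerator Σ_{t=1}^{8}(x_t−x̄)(x_{t+3}−x̄) = 18.3306
Denominator Σ(x_t−x̄)² = 106.5455
r_3 = 18.3306 / 106.5455 = 0.172

0.172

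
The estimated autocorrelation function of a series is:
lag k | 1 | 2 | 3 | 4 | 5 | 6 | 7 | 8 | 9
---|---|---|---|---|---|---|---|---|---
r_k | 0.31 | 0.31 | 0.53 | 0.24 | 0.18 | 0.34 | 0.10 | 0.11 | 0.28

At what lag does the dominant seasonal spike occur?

The largest autocorrelation is r_3 = 0.53, with a weaker echo at lag 6 (0.34); the remaining lags stay at or below 0.31.
The dominant spike at lag 3 indicates a seasonal period of 3.

3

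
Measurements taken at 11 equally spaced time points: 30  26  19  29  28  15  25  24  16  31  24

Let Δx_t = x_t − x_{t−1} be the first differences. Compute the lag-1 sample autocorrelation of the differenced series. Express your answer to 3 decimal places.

-0.511

First differences Δx: -4, -7, 10, -1, -13, 10, -1, -8, 15, -7
Mean of differences = -0.6000
Numerator Σ(Δx_t−Δx̄)(Δx_{t+1}−Δx̄) = -393.3600
Denominator Σ(Δx_t−Δx̄)² = 770.4000
r_1(Δx) = -393.3600 / 770.4000 = -0.511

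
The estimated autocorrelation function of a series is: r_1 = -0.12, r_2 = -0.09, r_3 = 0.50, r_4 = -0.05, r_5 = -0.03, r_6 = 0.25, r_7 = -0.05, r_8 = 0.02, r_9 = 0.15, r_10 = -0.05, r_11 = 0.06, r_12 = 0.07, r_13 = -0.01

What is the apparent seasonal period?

The largest autocorrelation is r_3 = 0.50, with weaker echoes at lags 6 (0.25) and 9 (0.15); the remaining lags stay at or below 0.07.
The dominant spike at lag 3 indicates a seasonal period of 3.

3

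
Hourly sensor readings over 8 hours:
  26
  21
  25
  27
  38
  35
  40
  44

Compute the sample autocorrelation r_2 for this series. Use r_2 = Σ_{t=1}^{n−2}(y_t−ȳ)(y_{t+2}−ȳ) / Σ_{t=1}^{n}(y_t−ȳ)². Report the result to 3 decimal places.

0.256

Mean ȳ = (26 + 21 + 25 + 27 + 38 + 35 + 40 + 44)/8 = 32.0000
Deviations from mean: -6.0000, -11.0000, -7.0000, -5.0000, 6.0000, 3.0000, 8.0000, 12.0000
Σ(y_t−ȳ)(y_{t+2}−ȳ) = (42.0000) + (55.0000) + (-42.0000) + (-15.0000) + (48.0000) + (36.0000) = 124.0000
Denominator Σ(y_t−ȳ)² = 484.0000
r_2 = 124.0000 / 484.0000 = 0.256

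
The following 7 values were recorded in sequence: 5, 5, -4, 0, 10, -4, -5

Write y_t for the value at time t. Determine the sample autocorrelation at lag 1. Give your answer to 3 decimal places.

-0.115

Mean ȳ = (5 + 5 − 4 + 0 + 10 − 4 − 5)/7 = 1.0000
Deviations from mean: 4.0000, 4.0000, -5.0000, -1.0000, 9.0000, -5.0000, -6.0000
Σ(y_t−ȳ)(y_{t+1}−ȳ) = (16.0000) + (-20.0000) + (5.0000) + (-9.0000) + (-45.0000) + (30.0000) = -23.0000
Denominator Σ(y_t−ȳ)² = 200.0000
r_1 = -23.0000 / 200.0000 = -0.115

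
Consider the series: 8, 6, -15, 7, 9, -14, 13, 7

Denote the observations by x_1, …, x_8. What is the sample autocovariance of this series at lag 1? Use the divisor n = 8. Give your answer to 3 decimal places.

Mean x̄ = (8 + 6 − 15 + 7 + 9 − 14 + 13 + 7)/8 = 2.6250
Deviations: 5.3750, 3.3750, -17.6250, 4.3750, 6.3750, -16.6250, 10.3750, 4.3750
Σ_{t=1}^{7}(x_t−x̄)(x_{t+1}−x̄) = -323.6406
γ_1 = -323.6406 / 8 = -40.455

-40.455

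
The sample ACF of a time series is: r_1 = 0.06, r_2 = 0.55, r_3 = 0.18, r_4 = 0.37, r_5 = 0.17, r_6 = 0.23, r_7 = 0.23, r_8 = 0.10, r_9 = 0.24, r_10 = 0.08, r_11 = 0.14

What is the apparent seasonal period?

The largest autocorrelation is r_2 = 0.55, with a weaker echo at lag 4 (0.37); the remaining lags stay at or below 0.24.
The dominant spike at lag 2 indicates a seasonal period of 2.

2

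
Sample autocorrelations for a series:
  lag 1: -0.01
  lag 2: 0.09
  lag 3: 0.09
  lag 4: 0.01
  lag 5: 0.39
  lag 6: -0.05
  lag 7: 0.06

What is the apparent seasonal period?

5

The largest autocorrelation is r_5 = 0.39; the remaining lags stay at or below 0.09.
The dominant spike at lag 5 indicates a seasonal period of 5.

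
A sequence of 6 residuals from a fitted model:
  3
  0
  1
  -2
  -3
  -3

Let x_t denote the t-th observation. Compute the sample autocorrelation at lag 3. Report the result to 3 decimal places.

Mean x̄ = (3 + 0 + 1 − 2 − 3 − 3)/6 = -0.6667
Σ(x_t−x̄)(x_{t+3}−x̄) = (-4.8889) + (-1.5556) + (-3.8889) = -10.3333
Denominator Σ(x_t−x̄)² = 29.3333
r_3 = -10.3333 / 29.3333 = -0.352

-0.352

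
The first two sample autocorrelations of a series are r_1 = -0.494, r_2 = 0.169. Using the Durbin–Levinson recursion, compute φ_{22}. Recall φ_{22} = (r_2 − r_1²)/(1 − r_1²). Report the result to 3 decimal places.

φ_{22} = (r_2 − r_1²) / (1 − r_1²)
r_1² = (-0.494)² = 0.244036
Numerator = 0.169 − 0.2440 = -0.0750; denominator = 1 − 0.2440 = 0.7560
φ_{22} = -0.0750 / 0.7560 = -0.099

-0.099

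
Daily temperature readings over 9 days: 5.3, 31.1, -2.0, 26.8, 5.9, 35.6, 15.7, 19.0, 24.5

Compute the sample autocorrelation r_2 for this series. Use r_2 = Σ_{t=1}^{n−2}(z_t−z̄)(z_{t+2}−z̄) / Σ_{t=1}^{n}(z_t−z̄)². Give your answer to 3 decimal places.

0.606

Mean z̄ = (5.3 + 31.1 − 2.0 + 26.8 + 5.9 + 35.6 + 15.7 + 19.0 + 24.5)/9 = 17.9889
Numerator Σ_{t=1}^{7}(z_t−z̄)(z_{t+2}−z̄) = 796.5509
Denominator Σ(z_t−z̄)² = 1315.0489
r_2 = 796.5509 / 1315.0489 = 0.606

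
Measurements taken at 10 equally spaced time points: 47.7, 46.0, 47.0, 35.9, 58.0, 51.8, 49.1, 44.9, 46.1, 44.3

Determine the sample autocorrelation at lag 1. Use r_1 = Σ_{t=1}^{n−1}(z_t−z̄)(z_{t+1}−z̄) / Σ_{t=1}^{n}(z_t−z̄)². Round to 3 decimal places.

-0.211

Mean z̄ = (47.7 + 46.0 + 47.0 + 35.9 + 58.0 + 51.8 + 49.1 + 44.9 + 46.1 + 44.3)/10 = 47.0800
Numerator Σ_{t=1}^{9}(z_t−z̄)(z_{t+1}−z̄) = -60.2404
Denominator Σ(z_t−z̄)² = 285.5960
r_1 = -60.2404 / 285.5960 = -0.211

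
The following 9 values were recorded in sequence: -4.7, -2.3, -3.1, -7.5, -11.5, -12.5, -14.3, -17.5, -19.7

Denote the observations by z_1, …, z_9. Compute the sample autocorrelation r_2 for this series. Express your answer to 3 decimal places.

Mean z̄ = (-4.7 − 2.3 − 3.1 − 7.5 − 11.5 − 12.5 − 14.3 − 17.5 − 19.7)/9 = -10.3444
Σ(z_t−z̄)(z_{t+2}−z̄) = (40.8909) + (22.8820) + (-8.3714) + (-6.1314) + (4.5709) + (15.4242) + (37.0064) = 106.2716
Denominator Σ(z_t−z̄)² = 317.5022
r_2 = 106.2716 / 317.5022 = 0.335

0.335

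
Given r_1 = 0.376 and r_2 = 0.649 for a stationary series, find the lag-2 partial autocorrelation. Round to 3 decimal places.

0.591

φ_{22} = (r_2 − r_1²) / (1 − r_1²)
r_1² = (0.376)² = 0.141376
Numerator = 0.649 − 0.1414 = 0.5076; denominator = 1 − 0.1414 = 0.8586
φ_{22} = 0.5076 / 0.8586 = 0.591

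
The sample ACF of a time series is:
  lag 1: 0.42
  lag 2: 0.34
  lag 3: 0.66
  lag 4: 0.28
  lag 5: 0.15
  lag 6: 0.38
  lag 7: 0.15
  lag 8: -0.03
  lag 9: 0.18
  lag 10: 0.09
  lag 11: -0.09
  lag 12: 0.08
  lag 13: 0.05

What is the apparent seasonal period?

3

The largest autocorrelation is r_3 = 0.66; the remaining lags stay at or below 0.42. The elevated value at lag 1 (0.42), dropping to 0.34 at lag 2, reflects decaying short-term dependence rather than seasonality.
The dominant spike at lag 3 indicates a seasonal period of 3.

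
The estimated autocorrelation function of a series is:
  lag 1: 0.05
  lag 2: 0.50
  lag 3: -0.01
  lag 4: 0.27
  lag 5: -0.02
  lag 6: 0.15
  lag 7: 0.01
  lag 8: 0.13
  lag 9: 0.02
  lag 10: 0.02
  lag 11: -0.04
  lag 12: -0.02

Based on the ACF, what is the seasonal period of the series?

2

The largest autocorrelation is r_2 = 0.50, with weaker echoes at lags 4 (0.27) and 6 (0.15); the remaining lags stay at or below 0.13.
The dominant spike at lag 2 indicates a seasonal period of 2.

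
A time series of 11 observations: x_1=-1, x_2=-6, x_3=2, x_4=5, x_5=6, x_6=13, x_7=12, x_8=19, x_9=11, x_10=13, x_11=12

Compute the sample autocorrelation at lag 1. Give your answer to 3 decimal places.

0.663

Mean x̄ = (-1 − 6 + 2 + 5 + 6 + 13 + 12 + 19 + 11 + 13 + 12)/11 = 7.8182
Numerator Σ_{t=1}^{10}(x_t−x̄)(x_{t+1}−x̄) = 356.5124
Denominator Σ(x_t−x̄)² = 537.6364
r_1 = 356.5124 / 537.6364 = 0.663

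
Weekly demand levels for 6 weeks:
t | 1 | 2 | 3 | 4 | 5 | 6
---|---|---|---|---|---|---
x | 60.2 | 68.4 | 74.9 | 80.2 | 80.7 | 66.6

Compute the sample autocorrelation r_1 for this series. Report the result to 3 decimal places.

0.249

Mean x̄ = (60.2 + 68.4 + 74.9 + 80.2 + 80.7 + 66.6)/6 = 71.8333
Numerator Σ_{t=1}^{5}(x_t−x̄)(x_{t+1}−x̄) = 82.8522
Denominator Σ(x_t−x̄)² = 332.5333
r_1 = 82.8522 / 332.5333 = 0.249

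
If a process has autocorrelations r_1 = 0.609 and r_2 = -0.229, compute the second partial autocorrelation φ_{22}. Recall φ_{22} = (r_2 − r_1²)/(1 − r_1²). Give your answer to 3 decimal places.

φ_{22} = (r_2 − r_1²) / (1 − r_1²)
r_1² = (0.609)² = 0.370881
Numerator = -0.229 − 0.3709 = -0.5999; denominator = 1 − 0.3709 = 0.6291
φ_{22} = -0.5999 / 0.6291 = -0.954

-0.954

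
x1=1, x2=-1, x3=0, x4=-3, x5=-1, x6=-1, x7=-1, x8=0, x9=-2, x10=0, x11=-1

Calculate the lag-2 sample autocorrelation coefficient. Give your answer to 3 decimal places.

Mean x̄ = (1 − 1 + 0 − 3 − 1 − 1 − 1 + 0 − 2 + 0 − 1)/11 = -0.8182
Numerator Σ_{t=1}^{9}(x_t−x̄)(x_{t+2}−x̄) = 3.1157
Denominator Σ(x_t−x̄)² = 11.6364
r_2 = 3.1157 / 11.6364 = 0.268

0.268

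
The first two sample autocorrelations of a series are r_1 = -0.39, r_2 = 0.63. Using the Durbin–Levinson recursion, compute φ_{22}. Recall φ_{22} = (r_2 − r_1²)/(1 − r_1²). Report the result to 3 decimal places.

φ_{22} = (r_2 − r_1²) / (1 − r_1²)
r_1² = (-0.39)² = 0.1521
Numerator = 0.63 − 0.1521 = 0.4779; denominator = 1 − 0.1521 = 0.8479
φ_{22} = 0.4779 / 0.8479 = 0.564

0.564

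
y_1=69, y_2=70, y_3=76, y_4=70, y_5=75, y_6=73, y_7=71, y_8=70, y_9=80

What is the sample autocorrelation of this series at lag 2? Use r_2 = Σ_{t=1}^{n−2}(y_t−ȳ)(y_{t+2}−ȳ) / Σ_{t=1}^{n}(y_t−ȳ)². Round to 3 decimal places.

-0.141

Mean ȳ = (69 + 70 + 76 + 70 + 75 + 73 + 71 + 70 + 80)/9 = 72.6667
Σ(y_t−ȳ)(y_{t+2}−ȳ) = (-12.2222) + (7.1111) + (7.7778) + (-0.8889) + (-3.8889) + (-0.8889) + (-12.2222) = -15.2222
Denominator Σ(y_t−ȳ)² = 108.0000
r_2 = -15.2222 / 108.0000 = -0.141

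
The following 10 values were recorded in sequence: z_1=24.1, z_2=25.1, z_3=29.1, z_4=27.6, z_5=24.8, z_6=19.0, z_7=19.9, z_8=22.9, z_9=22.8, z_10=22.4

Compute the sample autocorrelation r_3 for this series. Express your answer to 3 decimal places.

-0.327

Mean z̄ = (24.1 + 25.1 + 29.1 + 27.6 + 24.8 + 19.0 + 19.9 + 22.9 + 22.8 + 22.4)/10 = 23.7700
Numerator Σ_{t=1}^{7}(z_t−z̄)(z_{t+3}−z̄) = -28.5797
Denominator Σ(z_t−z̄)² = 87.3210
r_3 = -28.5797 / 87.3210 = -0.327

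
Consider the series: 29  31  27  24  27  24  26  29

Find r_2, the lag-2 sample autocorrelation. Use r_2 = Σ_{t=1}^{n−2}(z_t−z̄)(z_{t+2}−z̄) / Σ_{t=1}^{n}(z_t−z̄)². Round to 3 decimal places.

-0.193

Mean z̄ = (29 + 31 + 27 + 24 + 27 + 24 + 26 + 29)/8 = 27.1250
Deviations from mean: 1.8750, 3.8750, -0.1250, -3.1250, -0.1250, -3.1250, -1.1250, 1.8750
Numerator Σ_{t=1}^{6}(z_t−z̄)(z_{t+2}−z̄) = -8.2813
Denominator Σ(z_t−z̄)² = 42.8750
r_2 = -8.2813 / 42.8750 = -0.193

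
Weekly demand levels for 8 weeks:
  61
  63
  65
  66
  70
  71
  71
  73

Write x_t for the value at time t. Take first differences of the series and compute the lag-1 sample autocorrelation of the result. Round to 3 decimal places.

-0.281

First differences Δx: 2, 2, 1, 4, 1, 0, 2
Mean of differences = 1.7143
Numerator Σ(Δx_t−Δx̄)(Δx_{t+1}−Δx̄) = -2.6531
Denominator Σ(Δx_t−Δx̄)² = 9.4286
r_1(Δx) = -2.6531 / 9.4286 = -0.281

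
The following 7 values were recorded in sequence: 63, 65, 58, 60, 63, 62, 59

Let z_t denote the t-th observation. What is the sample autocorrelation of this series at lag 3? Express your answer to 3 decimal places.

Mean z̄ = (63 + 65 + 58 + 60 + 63 + 62 + 59)/7 = 61.4286
Deviations from mean: 1.5714, 3.5714, -3.4286, -1.4286, 1.5714, 0.5714, -2.4286
Numerator Σ_{t=1}^{4}(z_t−z̄)(z_{t+3}−z̄) = 4.8776
Denominator Σ(z_t−z̄)² = 37.7143
r_3 = 4.8776 / 37.7143 = 0.129

0.129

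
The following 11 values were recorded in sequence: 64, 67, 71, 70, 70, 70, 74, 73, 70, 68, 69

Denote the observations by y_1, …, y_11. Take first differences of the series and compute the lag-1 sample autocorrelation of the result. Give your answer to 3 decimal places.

First differences Δy: 3, 4, -1, 0, 0, 4, -1, -3, -2, 1
Mean of differences = 0.5000
Numerator Σ(Δy_t−Δȳ)(Δy_{t+1}−Δȳ) = 10.2500
Denominator Σ(Δy_t−Δȳ)² = 54.5000
r_1(Δy) = 10.2500 / 54.5000 = 0.188

0.188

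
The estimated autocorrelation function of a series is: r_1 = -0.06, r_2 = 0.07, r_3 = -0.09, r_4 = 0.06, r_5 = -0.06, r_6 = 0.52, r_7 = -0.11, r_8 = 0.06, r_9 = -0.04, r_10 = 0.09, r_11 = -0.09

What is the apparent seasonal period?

The largest autocorrelation is r_6 = 0.52; the remaining lags stay at or below 0.09.
The dominant spike at lag 6 indicates a seasonal period of 6.

6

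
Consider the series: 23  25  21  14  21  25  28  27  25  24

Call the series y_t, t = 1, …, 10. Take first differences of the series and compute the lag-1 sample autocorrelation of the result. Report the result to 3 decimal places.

0.081

First differences Δy: 2, -4, -7, 7, 4, 3, -1, -2, -1
Mean of differences = 0.1111
Numerator Σ(Δy_t−Δȳ)(Δy_{t+1}−Δȳ) = 11.9877
Denominator Σ(Δy_t−Δȳ)² = 148.8889
r_1(Δy) = 11.9877 / 148.8889 = 0.081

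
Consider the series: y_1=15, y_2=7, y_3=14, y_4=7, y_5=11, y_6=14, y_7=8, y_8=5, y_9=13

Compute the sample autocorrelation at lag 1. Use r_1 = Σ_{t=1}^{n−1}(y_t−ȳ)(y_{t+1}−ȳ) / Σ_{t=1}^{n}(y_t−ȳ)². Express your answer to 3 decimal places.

Mean ȳ = (15 + 7 + 14 + 7 + 11 + 14 + 8 + 5 + 13)/9 = 10.4444
Numerator Σ_{t=1}^{8}(y_t−ȳ)(y_{t+1}−ȳ) = -49.4198
Denominator Σ(y_t−ȳ)² = 112.2222
r_1 = -49.4198 / 112.2222 = -0.440

-0.440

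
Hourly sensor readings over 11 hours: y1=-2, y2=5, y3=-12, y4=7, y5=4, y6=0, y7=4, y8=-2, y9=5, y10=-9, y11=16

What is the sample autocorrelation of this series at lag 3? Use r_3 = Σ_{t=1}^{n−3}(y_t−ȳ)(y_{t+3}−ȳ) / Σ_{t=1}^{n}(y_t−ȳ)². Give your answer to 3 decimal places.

Mean ȳ = (-2 + 5 − 12 + 7 + 4 + 0 + 4 − 2 + 5 − 9 + 16)/11 = 1.4545
Numerator Σ_{t=1}^{8}(y_t−ȳ)(y_{t+3}−ȳ) = -67.2562
Denominator Σ(y_t−ȳ)² = 596.7273
r_3 = -67.2562 / 596.7273 = -0.113

-0.113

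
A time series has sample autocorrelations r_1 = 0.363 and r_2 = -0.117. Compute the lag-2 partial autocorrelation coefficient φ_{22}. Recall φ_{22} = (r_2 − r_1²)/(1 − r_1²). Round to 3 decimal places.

φ_{22} = (r_2 − r_1²) / (1 − r_1²)
r_1² = (0.363)² = 0.131769
Numerator = -0.117 − 0.1318 = -0.2488; denominator = 1 − 0.1318 = 0.8682
φ_{22} = -0.2488 / 0.8682 = -0.287

-0.287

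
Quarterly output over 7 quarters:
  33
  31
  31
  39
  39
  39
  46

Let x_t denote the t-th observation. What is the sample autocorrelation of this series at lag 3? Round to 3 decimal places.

-0.076

Mean x̄ = (33 + 31 + 31 + 39 + 39 + 39 + 46)/7 = 36.8571
Deviations from mean: -3.8571, -5.8571, -5.8571, 2.1429, 2.1429, 2.1429, 9.1429
Σ(x_t−x̄)(x_{t+3}−x̄) = (-8.2653) + (-12.5510) + (-12.5510) + (19.5918) = -13.7755
Denominator Σ(x_t−x̄)² = 180.8571
r_3 = -13.7755 / 180.8571 = -0.076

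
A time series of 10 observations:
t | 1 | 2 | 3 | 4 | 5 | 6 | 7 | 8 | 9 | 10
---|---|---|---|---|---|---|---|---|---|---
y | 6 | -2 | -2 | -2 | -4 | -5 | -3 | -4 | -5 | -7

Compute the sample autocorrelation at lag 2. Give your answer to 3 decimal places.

Mean ȳ = (6 − 2 − 2 − 2 − 4 − 5 − 3 − 4 − 5 − 7)/10 = -2.8000
Numerator Σ_{t=1}^{8}(y_t−ȳ)(y_{t+2}−ȳ) = 13.3200
Denominator Σ(y_t−ȳ)² = 109.6000
r_2 = 13.3200 / 109.6000 = 0.122

0.122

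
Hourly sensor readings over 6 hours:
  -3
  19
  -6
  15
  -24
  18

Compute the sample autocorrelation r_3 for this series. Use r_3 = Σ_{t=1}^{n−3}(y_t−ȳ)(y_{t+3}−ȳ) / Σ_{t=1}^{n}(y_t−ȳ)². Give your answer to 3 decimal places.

-0.435

Mean ȳ = (-3 + 19 − 6 + 15 − 24 + 18)/6 = 3.1667
Σ(y_t−ȳ)(y_{t+3}−ȳ) = (-72.9722) + (-430.1389) + (-135.9722) = -639.0833
Denominator Σ(y_t−ȳ)² = 1470.8333
r_3 = -639.0833 / 1470.8333 = -0.435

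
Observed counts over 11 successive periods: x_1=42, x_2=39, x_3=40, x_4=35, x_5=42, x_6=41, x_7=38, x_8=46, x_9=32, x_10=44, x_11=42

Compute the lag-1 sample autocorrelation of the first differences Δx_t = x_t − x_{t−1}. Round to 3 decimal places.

-0.747

First differences Δx: -3, 1, -5, 7, -1, -3, 8, -14, 12, -2
Mean of differences = 0.0000
Numerator Σ(Δx_t−Δx̄)(Δx_{t+1}−Δx̄) = -375.0000
Denominator Σ(Δx_t−Δx̄)² = 502.0000
r_1(Δx) = -375.0000 / 502.0000 = -0.747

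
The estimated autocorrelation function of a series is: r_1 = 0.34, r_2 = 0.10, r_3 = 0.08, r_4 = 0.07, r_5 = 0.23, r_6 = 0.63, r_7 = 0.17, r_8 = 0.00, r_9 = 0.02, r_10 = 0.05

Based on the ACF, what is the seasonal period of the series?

The largest autocorrelation is r_6 = 0.63; the remaining lags stay at or below 0.34. The elevated value at lag 1 (0.34), dropping to 0.10 at lag 2, reflects decaying short-term dependence rather than seasonality.
The dominant spike at lag 6 indicates a seasonal period of 6.

6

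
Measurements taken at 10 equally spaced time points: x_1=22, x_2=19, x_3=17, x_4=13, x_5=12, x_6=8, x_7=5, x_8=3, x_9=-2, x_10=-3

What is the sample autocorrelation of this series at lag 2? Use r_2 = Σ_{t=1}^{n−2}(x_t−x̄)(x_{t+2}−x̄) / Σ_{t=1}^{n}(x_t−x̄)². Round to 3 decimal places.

0.403

Mean x̄ = (22 + 19 + 17 + 13 + 12 + 8 + 5 + 3 − 2 − 3)/10 = 9.4000
Numerator Σ_{t=1}^{8}(x_t−x̄)(x_{t+2}−x̄) = 272.0800
Denominator Σ(x_t−x̄)² = 674.4000
r_2 = 272.0800 / 674.4000 = 0.403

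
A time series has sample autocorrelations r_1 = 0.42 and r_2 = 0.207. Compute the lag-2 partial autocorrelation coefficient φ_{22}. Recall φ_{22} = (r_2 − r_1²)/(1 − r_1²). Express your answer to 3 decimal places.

φ_{22} = (r_2 − r_1²) / (1 − r_1²)
r_1² = (0.42)² = 0.1764
Numerator = 0.207 − 0.1764 = 0.0306; denominator = 1 − 0.1764 = 0.8236
φ_{22} = 0.0306 / 0.8236 = 0.037

0.037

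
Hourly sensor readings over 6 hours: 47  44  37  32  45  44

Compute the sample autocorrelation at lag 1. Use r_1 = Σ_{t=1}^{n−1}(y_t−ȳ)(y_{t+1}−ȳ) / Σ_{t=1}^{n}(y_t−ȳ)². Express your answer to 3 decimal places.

Mean ȳ = (47 + 44 + 37 + 32 + 45 + 44)/6 = 41.5000
Σ(y_t−ȳ)(y_{t+1}−ȳ) = (13.7500) + (-11.2500) + (42.7500) + (-33.2500) + (8.7500) = 20.7500
Denominator Σ(y_t−ȳ)² = 165.5000
r_1 = 20.7500 / 165.5000 = 0.125

0.125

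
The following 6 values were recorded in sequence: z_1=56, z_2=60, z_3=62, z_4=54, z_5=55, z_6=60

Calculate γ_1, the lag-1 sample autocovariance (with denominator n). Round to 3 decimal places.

Mean z̄ = (56 + 60 + 62 + 54 + 55 + 60)/6 = 57.8333
Deviations: -1.8333, 2.1667, 4.1667, -3.8333, -2.8333, 2.1667
Σ_{t=1}^{5}(z_t−z̄)(z_{t+1}−z̄) = -6.1944
γ_1 = -6.1944 / 6 = -1.032

-1.032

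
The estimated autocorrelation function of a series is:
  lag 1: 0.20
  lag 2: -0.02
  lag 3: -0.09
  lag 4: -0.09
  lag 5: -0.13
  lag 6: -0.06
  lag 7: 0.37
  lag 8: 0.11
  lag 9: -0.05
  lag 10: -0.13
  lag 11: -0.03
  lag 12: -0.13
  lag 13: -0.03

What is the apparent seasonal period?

The largest autocorrelation is r_7 = 0.37; the remaining lags stay at or below 0.20.
The dominant spike at lag 7 indicates a seasonal period of 7.

7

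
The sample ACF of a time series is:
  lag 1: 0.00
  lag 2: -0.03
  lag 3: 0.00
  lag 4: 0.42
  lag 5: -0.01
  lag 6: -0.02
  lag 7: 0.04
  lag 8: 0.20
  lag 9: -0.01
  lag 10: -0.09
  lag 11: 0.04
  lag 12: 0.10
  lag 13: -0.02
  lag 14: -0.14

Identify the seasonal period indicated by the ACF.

The largest autocorrelation is r_4 = 0.42, with a weaker echo at lag 8 (0.20); the remaining lags stay at or below 0.10.
The dominant spike at lag 4 indicates a seasonal period of 4.

4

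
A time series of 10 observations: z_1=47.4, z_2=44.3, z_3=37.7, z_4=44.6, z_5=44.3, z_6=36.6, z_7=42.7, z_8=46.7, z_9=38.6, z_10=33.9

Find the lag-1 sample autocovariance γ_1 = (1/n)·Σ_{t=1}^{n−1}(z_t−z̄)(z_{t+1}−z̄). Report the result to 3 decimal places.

Mean z̄ = (47.4 + 44.3 + 37.7 + 44.6 + 44.3 + 36.6 + 42.7 + 46.7 + 38.6 + 33.9)/10 = 41.6800
Σ_{t=1}^{9}(z_t−z̄)(z_{t+1}−z̄) = -4.2824
γ_1 = -4.2824 / 10 = -0.428

-0.428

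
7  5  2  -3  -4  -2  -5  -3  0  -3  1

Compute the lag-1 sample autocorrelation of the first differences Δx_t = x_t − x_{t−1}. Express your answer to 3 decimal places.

-0.094

First differences Δx: -2, -3, -5, -1, 2, -3, 2, 3, -3, 4
Mean of differences = -0.6000
Numerator Σ(Δx_t−Δx̄)(Δx_{t+1}−Δx̄) = -8.1600
Denominator Σ(Δx_t−Δx̄)² = 86.4000
r_1(Δx) = -8.1600 / 86.4000 = -0.094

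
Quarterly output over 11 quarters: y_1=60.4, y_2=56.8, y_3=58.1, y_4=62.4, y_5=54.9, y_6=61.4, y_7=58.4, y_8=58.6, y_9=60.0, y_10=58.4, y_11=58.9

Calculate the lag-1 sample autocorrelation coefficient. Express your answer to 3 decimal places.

Mean ȳ = (60.4 + 56.8 + 58.1 + 62.4 + 54.9 + 61.4 + 58.4 + 58.6 + 60.0 + 58.4 + 58.9)/11 = 58.9364
Numerator Σ_{t=1}^{10}(y_t−ȳ)(y_{t+1}−ȳ) = -30.2113
Denominator Σ(y_t−ȳ)² = 43.5855
r_1 = -30.2113 / 43.5855 = -0.693

-0.693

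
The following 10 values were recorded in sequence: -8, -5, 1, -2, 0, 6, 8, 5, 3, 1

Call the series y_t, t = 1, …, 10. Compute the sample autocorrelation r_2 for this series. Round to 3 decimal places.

Mean ȳ = (-8 − 5 + 1 − 2 + 0 + 6 + 8 + 5 + 3 + 1)/10 = 0.9000
Numerator Σ_{t=1}^{8}(y_t−ȳ)(y_{t+2}−ȳ) = 31.1800
Denominator Σ(y_t−ȳ)² = 220.9000
r_2 = 31.1800 / 220.9000 = 0.141

0.141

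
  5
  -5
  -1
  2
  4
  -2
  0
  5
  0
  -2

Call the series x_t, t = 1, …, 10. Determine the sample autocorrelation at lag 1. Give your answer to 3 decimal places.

-0.241

Mean x̄ = (5 − 5 − 1 + 2 + 4 − 2 + 0 + 5 + 0 − 2)/10 = 0.6000
Numerator Σ_{t=1}^{9}(x_t−x̄)(x_{t+1}−x̄) = -24.1600
Denominator Σ(x_t−x̄)² = 100.4000
r_1 = -24.1600 / 100.4000 = -0.241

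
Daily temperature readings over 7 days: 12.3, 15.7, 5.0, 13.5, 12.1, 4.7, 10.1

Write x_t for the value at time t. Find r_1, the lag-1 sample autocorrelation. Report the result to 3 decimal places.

Mean x̄ = (12.3 + 15.7 + 5.0 + 13.5 + 12.1 + 4.7 + 10.1)/7 = 10.4857
Deviations from mean: 1.8143, 5.2143, -5.4857, 3.0143, 1.6143, -5.7857, -0.3857
Σ(x_t−x̄)(x_{t+1}−x̄) = (9.4602) + (-28.6041) + (-16.5355) + (4.8659) + (-9.3398) + (2.2316) = -37.9216
Denominator Σ(x_t−x̄)² = 105.8886
r_1 = -37.9216 / 105.8886 = -0.358

-0.358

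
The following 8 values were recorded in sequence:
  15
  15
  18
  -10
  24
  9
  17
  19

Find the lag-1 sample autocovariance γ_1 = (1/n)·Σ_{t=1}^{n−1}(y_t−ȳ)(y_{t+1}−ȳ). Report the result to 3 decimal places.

-48.533

Mean ȳ = (15 + 15 + 18 − 10 + 24 + 9 + 17 + 19)/8 = 13.3750
Σ_{t=1}^{7}(y_t−ȳ)(y_{t+1}−ȳ) = -388.2656
γ_1 = -388.2656 / 8 = -48.533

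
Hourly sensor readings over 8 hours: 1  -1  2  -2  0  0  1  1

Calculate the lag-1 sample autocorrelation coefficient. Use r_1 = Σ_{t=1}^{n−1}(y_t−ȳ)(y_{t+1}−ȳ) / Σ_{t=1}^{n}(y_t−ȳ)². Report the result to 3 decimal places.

Mean ȳ = (1 − 1 + 2 − 2 + 0 + 0 + 1 + 1)/8 = 0.2500
Σ(y_t−ȳ)(y_{t+1}−ȳ) = (-0.9375) + (-2.1875) + (-3.9375) + (0.5625) + (0.0625) + (-0.1875) + (0.5625) = -6.0625
Denominator Σ(y_t−ȳ)² = 11.5000
r_1 = -6.0625 / 11.5000 = -0.527

-0.527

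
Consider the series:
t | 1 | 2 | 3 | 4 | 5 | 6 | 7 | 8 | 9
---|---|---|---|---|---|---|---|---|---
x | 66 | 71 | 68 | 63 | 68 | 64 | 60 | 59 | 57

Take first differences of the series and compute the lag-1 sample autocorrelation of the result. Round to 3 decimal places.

First differences Δx: 5, -3, -5, 5, -4, -4, -1, -2
Mean of differences = -1.1250
Numerator Σ(Δx_t−Δx̄)(Δx_{t+1}−Δx̄) = -37.7656
Denominator Σ(Δx_t−Δx̄)² = 110.8750
r_1(Δx) = -37.7656 / 110.8750 = -0.341

-0.341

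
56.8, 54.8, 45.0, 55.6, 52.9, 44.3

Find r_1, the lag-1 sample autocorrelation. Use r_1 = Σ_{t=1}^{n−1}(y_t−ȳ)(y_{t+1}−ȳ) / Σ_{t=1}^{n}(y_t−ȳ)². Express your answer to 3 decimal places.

Mean ȳ = (56.8 + 54.8 + 45.0 + 55.6 + 52.9 + 44.3)/6 = 51.5667
Deviations from mean: 5.2333, 3.2333, -6.5667, 4.0333, 1.3333, -7.2667
Σ(y_t−ȳ)(y_{t+1}−ȳ) = (16.9211) + (-21.2322) + (-26.4856) + (5.3778) + (-9.6889) = -35.1078
Denominator Σ(y_t−ȳ)² = 151.8133
r_1 = -35.1078 / 151.8133 = -0.231

-0.231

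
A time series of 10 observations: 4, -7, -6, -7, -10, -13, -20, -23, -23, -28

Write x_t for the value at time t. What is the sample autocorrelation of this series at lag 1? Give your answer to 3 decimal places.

Mean x̄ = (4 − 7 − 6 − 7 − 10 − 13 − 20 − 23 − 23 − 28)/10 = -13.3000
Numerator Σ_{t=1}^{9}(x_t−x̄)(x_{t+1}−x̄) = 522.4100
Denominator Σ(x_t−x̄)² = 892.1000
r_1 = 522.4100 / 892.1000 = 0.586

0.586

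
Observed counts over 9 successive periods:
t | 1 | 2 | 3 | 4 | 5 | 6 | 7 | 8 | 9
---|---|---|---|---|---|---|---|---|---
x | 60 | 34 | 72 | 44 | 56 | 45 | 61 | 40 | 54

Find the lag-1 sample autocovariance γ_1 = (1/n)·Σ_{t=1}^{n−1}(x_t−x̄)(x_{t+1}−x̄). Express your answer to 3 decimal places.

Mean x̄ = (60 + 34 + 72 + 44 + 56 + 45 + 61 + 40 + 54)/9 = 51.7778
Σ_{t=1}^{8}(x_t−x̄)(x_{t+1}−x̄) = -921.7160
γ_1 = -921.7160 / 9 = -102.413

-102.413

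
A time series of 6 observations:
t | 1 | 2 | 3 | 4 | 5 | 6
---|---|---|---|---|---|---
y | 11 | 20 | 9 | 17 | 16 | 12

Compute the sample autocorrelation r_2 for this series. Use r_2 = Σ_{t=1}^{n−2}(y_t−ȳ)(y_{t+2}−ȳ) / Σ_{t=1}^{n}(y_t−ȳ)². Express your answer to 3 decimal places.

Mean ȳ = (11 + 20 + 9 + 17 + 16 + 12)/6 = 14.1667
Numerator Σ_{t=1}^{4}(y_t−ȳ)(y_{t+2}−ȳ) = 17.2778
Denominator Σ(y_t−ȳ)² = 86.8333
r_2 = 17.2778 / 86.8333 = 0.199

0.199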